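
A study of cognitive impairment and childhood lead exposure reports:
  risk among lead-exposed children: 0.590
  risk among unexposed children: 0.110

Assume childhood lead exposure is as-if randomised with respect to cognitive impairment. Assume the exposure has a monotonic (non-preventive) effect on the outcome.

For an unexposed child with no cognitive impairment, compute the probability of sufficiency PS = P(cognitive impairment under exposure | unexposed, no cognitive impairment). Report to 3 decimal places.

PS ≈ 0.539

Let p₁ = 0.59, p₀ = 0.11.
Under exogeneity and monotonicity, PS = (p₁ − p₀) / (1 − p₀).
PS = (0.59 − 0.11) / (1 − 0.11) = 0.48 / 0.89 ≈ 0.5393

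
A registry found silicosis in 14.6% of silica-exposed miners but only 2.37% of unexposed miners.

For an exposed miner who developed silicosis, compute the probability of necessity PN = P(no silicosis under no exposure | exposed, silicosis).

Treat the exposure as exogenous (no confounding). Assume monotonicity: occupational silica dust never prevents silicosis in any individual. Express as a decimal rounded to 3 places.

PN ≈ 0.838

p₁ = 0.146, p₀ = 0.0237.
Under exogeneity and monotonicity, PN = (p₁ − p₀) / p₁.
PN = (0.146 − 0.0237) / 0.146 = 0.1223 / 0.146 ≈ 0.8377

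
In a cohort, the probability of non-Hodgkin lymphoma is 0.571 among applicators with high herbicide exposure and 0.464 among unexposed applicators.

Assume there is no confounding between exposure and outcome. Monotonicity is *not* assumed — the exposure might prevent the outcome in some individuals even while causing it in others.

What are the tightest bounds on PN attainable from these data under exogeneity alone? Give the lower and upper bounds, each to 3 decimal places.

Let p₁ = 0.571, p₀ = 0.464.
Under exogeneity alone the bounds on PN are max{0,(p₁−p₀)/p₁} ≤ PN ≤ min{1,(1−p₀)/p₁}.
  lower = (p₁ − p₀)/p₁ = 0.107 / 0.571 ≈ 0.1874
  upper = min{1, (1 − p₀)/p₁} = 0.536 / 0.571 ≈ 0.9387

0.187 ≤ PN ≤ 0.939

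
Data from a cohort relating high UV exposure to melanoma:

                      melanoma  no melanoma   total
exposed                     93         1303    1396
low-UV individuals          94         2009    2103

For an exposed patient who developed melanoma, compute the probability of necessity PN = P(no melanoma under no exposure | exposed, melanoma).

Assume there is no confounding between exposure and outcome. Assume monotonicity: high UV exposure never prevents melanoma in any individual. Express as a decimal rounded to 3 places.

PN ≈ 0.329

p₁ = P(outcome | exposed) = 93/1396 = 0.066619
p₀ = P(outcome | unexposed) = 94/2103 = 0.044698
Under exogeneity and monotonicity, PN = (p₁ − p₀) / p₁.
PN = (0.066619 − 0.044698) / 0.066619 = 0.021921 / 0.066619 ≈ 0.3290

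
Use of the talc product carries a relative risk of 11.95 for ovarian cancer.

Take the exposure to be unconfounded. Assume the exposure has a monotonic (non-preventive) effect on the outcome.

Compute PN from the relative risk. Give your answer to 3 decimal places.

Under exogeneity and monotonicity, PN = (RR − 1) / RR = 1 − 1/RR.
PN = (11.95 − 1) / 11.95 = 10.95 / 11.95 ≈ 0.9163

PN ≈ 0.916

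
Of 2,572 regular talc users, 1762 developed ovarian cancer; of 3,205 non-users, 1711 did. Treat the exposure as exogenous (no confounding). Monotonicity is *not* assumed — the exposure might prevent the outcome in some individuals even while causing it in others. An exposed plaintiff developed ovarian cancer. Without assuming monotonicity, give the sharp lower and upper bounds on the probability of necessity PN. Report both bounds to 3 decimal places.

p₁ = P(outcome | exposed) = 1762/2572 = 0.68507
p₀ = P(outcome | unexposed) = 1711/3205 = 0.53385
Under exogeneity alone the bounds on PN are max{0,(p₁−p₀)/p₁} ≤ PN ≤ min{1,(1−p₀)/p₁}.
  lower = (p₁ − p₀)/p₁ = 0.15122 / 0.68507 ≈ 0.2207
  upper = min{1, (1 − p₀)/p₁} = 0.46615 / 0.68507 ≈ 0.6804

0.221 ≤ PN ≤ 0.680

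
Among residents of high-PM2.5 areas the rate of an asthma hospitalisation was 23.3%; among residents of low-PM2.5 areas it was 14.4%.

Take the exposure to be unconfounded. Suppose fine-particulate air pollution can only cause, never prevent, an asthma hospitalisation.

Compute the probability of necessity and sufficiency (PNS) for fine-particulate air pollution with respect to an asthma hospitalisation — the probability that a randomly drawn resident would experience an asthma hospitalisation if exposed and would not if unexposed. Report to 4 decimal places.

p₁ = 0.233, p₀ = 0.144.
Under exogeneity and monotonicity, PNS = p₁ − p₀.
PNS = 0.233 − 0.144 = 0.089

PNS ≈ 0.0890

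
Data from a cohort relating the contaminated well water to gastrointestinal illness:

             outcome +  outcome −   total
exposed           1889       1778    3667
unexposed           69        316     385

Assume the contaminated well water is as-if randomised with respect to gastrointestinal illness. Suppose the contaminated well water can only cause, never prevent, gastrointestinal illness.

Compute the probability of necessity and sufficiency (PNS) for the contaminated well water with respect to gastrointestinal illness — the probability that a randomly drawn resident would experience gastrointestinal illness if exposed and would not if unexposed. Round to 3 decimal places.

PNS ≈ 0.336

p₁ = P(outcome | exposed) = 1889/3667 = 0.51513
p₀ = P(outcome | unexposed) = 69/385 = 0.17922
Under exogeneity and monotonicity, PNS = p₁ − p₀.
PNS = 0.51513 − 0.17922 = 0.33591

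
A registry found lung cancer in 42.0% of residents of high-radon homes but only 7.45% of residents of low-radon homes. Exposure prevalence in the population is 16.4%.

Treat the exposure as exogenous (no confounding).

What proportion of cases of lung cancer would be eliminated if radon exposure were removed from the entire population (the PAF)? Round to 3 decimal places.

p₁ = 0.42, p₀ = 0.0745.
Overall risk P(Y=1) = π·p₁ + (1−π)·p₀ = 0.164×0.42 + 0.836×0.0745 = 0.13116.
Under exogeneity, PAF = [P(Y=1) − p₀] / P(Y=1).
PAF = (0.13116 − 0.0745) / 0.13116 ≈ 0.4320

PAF ≈ 0.432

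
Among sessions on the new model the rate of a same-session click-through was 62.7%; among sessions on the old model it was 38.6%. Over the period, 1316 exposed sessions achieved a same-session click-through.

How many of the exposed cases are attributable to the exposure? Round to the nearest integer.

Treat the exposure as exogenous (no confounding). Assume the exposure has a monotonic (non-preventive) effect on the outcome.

p₁ = 0.627, p₀ = 0.386.
PN = (p₁ − p₀)/p₁ = (0.627 − 0.386) / 0.627 ≈ 0.38437.
Attributable cases ≈ PN × (exposed cases) = 0.38437 × 1316 ≈ 505.83.

about 506 cases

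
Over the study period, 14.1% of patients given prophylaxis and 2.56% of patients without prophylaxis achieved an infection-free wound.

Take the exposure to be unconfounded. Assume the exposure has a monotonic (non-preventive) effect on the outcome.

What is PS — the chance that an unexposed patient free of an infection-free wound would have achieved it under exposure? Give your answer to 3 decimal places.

p₁ = 0.141, p₀ = 0.0256.
Under exogeneity and monotonicity, PS = (p₁ − p₀) / (1 − p₀).
PS = (0.141 − 0.0256) / (1 − 0.0256) = 0.1154 / 0.9744 ≈ 0.1184

PS ≈ 0.118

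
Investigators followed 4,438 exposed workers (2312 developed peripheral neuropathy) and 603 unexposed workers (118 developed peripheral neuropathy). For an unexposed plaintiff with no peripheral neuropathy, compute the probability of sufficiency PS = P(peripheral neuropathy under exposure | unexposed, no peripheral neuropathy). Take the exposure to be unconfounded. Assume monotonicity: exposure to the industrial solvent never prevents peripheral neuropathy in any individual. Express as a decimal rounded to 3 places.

PS ≈ 0.404

p₁ = P(outcome | exposed) = 2312/4438 = 0.52096
p₀ = P(outcome | unexposed) = 118/603 = 0.19569
Under exogeneity and monotonicity, PS = (p₁ − p₀) / (1 − p₀).
PS = (0.52096 − 0.19569) / (1 − 0.19569) = 0.32527 / 0.80431 ≈ 0.4044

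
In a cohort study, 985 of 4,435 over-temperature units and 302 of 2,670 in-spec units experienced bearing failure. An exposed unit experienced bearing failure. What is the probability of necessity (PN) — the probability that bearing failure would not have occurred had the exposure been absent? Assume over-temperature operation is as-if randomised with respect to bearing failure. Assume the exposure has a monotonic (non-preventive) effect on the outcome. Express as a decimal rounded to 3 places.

p₁ = P(outcome | exposed) = 985/4435 = 0.2221
p₀ = P(outcome | unexposed) = 302/2670 = 0.11311
Under exogeneity and monotonicity, PN = (p₁ − p₀) / p₁.
PN = (0.2221 − 0.11311) / 0.2221 = 0.10899 / 0.2221 ≈ 0.4907

PN ≈ 0.491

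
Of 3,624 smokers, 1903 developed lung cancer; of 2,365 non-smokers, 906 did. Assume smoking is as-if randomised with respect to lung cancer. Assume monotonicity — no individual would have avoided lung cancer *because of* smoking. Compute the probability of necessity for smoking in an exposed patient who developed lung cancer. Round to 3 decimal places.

PN ≈ 0.270

p₁ = P(outcome | exposed) = 1903/3624 = 0.52511
p₀ = P(outcome | unexposed) = 906/2365 = 0.38309
Under exogeneity and monotonicity, PN = (p₁ − p₀) / p₁.
PN = (0.52511 − 0.38309) / 0.52511 = 0.14202 / 0.52511 ≈ 0.2705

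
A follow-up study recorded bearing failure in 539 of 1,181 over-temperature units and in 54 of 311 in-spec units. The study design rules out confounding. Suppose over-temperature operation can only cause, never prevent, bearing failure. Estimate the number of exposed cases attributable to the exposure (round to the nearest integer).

p₁ = P(outcome | exposed) = 539/1181 = 0.45639
p₀ = P(outcome | unexposed) = 54/311 = 0.17363
PN = (p₁ − p₀)/p₁ = (0.45639 − 0.17363) / 0.45639 ≈ 0.61955.
Attributable cases ≈ PN × (exposed cases) = 0.61955 × 539 ≈ 333.94.

about 334 cases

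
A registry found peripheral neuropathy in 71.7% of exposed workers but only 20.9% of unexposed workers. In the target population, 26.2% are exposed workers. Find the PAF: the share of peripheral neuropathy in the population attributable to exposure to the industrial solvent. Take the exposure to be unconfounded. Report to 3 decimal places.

PAF ≈ 0.389

p₁ = 0.717, p₀ = 0.209.
Overall risk P(Y=1) = π·p₁ + (1−π)·p₀ = 0.262×0.717 + 0.738×0.209 = 0.3421.
Under exogeneity, PAF = [P(Y=1) − p₀] / P(Y=1).
PAF = (0.3421 − 0.209) / 0.3421 ≈ 0.3891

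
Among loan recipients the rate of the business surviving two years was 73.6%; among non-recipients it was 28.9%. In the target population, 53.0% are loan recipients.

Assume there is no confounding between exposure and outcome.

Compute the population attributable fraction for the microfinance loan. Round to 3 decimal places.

PAF ≈ 0.450

p₁ = 0.736, p₀ = 0.289.
Overall risk P(Y=1) = π·p₁ + (1−π)·p₀ = 0.53×0.736 + 0.47×0.289 = 0.52591.
Under exogeneity, PAF = [P(Y=1) − p₀] / P(Y=1).
PAF = (0.52591 − 0.289) / 0.52591 ≈ 0.4505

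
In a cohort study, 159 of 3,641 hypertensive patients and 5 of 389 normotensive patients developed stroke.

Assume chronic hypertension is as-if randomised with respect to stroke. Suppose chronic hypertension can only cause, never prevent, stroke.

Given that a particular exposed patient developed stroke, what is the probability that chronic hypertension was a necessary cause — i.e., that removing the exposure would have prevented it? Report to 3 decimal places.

p₁ = P(outcome | exposed) = 159/3641 = 0.043669
p₀ = P(outcome | unexposed) = 5/389 = 0.012853
Under exogeneity and monotonicity, PN = (p₁ − p₀) / p₁.
PN = (0.043669 − 0.012853) / 0.043669 = 0.030816 / 0.043669 ≈ 0.7057

PN ≈ 0.706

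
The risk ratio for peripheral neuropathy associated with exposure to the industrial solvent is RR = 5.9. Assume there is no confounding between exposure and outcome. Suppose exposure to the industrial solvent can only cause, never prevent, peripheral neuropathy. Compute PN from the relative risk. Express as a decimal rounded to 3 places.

PN ≈ 0.831

Under exogeneity and monotonicity, PN = (RR − 1) / RR = 1 − 1/RR.
PN = (5.9 − 1) / 5.9 = 4.9 / 5.9 ≈ 0.8305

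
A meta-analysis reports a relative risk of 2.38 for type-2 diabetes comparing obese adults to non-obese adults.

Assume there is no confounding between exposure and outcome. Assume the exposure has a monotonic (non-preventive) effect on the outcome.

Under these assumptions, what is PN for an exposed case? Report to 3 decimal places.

Under exogeneity and monotonicity, PN = (RR − 1) / RR = 1 − 1/RR.
PN = (2.38 − 1) / 2.38 = 1.38 / 2.38 ≈ 0.5798

PN ≈ 0.580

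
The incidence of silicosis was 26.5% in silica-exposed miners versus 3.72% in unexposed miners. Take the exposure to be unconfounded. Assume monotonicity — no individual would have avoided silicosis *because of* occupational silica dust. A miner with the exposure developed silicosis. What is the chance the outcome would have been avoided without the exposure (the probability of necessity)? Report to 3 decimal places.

PN ≈ 0.860

p₁ = 0.265, p₀ = 0.0372.
Under exogeneity and monotonicity, PN = (p₁ − p₀) / p₁.
PN = (0.265 − 0.0372) / 0.265 = 0.2278 / 0.265 ≈ 0.8596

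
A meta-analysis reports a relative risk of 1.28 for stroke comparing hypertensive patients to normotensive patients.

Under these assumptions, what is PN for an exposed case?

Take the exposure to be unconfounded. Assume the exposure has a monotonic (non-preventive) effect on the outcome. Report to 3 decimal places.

PN ≈ 0.219

Under exogeneity and monotonicity, PN = (RR − 1) / RR = 1 − 1/RR.
PN = (1.28 − 1) / 1.28 = 0.28 / 1.28 ≈ 0.2188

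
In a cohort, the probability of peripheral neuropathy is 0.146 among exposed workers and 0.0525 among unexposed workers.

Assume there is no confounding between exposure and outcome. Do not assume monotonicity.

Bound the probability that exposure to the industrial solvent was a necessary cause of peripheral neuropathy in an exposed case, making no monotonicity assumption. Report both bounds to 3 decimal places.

Let p₁ = 0.146, p₀ = 0.0525.
Under exogeneity alone the bounds on PN are max{0,(p₁−p₀)/p₁} ≤ PN ≤ min{1,(1−p₀)/p₁}.
  lower = (p₁ − p₀)/p₁ = 0.0935 / 0.146 ≈ 0.6404
  upper = min{1, (1 − p₀)/p₁} = 0.9475 / 0.146 ≈ 6.4897 → capped at 1

0.640 ≤ PN ≤ 1.000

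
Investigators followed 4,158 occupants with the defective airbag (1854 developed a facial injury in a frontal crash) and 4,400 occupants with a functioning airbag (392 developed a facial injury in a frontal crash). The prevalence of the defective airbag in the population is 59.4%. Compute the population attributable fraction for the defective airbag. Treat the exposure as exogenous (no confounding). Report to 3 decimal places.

PAF ≈ 0.704

p₁ = P(outcome | exposed) = 1854/4158 = 0.44589
p₀ = P(outcome | unexposed) = 392/4400 = 0.089091
Overall risk P(Y=1) = π·p₁ + (1−π)·p₀ = 0.594×0.44589 + 0.406×0.089091 = 0.30103.
Under exogeneity, PAF = [P(Y=1) − p₀] / P(Y=1).
PAF = (0.30103 − 0.089091) / 0.30103 ≈ 0.7040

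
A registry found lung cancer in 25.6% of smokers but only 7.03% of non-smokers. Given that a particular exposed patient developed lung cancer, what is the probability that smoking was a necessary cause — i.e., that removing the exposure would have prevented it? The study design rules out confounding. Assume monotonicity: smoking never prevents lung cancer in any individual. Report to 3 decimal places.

p₁ = 0.256, p₀ = 0.0703.
Under exogeneity and monotonicity, PN = (p₁ − p₀) / p₁.
PN = (0.256 − 0.0703) / 0.256 = 0.1857 / 0.256 ≈ 0.7254

PN ≈ 0.725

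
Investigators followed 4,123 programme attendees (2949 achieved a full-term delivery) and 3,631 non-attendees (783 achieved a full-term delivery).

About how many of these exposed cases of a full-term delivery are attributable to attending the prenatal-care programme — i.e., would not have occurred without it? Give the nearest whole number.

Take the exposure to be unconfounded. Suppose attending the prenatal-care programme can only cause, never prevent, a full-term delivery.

p₁ = P(outcome | exposed) = 2949/4123 = 0.71526
p₀ = P(outcome | unexposed) = 783/3631 = 0.21564
PN = (p₁ − p₀)/p₁ = (0.71526 − 0.21564) / 0.71526 ≈ 0.69851.
Attributable cases ≈ PN × (exposed cases) = 0.69851 × 2949 ≈ 2059.90.

about 2060 cases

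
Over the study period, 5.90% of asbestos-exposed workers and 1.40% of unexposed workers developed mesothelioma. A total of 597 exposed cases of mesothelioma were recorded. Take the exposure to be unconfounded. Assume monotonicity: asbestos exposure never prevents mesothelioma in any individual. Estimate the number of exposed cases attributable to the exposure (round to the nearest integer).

p₁ = 0.059, p₀ = 0.014.
PN = (p₁ − p₀)/p₁ = (0.059 − 0.014) / 0.059 ≈ 0.76271.
Attributable cases ≈ PN × (exposed cases) = 0.76271 × 597 ≈ 455.34.

about 455 cases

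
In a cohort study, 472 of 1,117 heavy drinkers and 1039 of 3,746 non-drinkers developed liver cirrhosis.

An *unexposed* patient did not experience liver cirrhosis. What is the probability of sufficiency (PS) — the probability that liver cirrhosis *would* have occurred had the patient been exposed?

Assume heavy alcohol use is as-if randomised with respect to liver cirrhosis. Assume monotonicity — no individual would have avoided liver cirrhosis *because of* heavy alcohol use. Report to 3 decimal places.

PS ≈ 0.201

p₁ = P(outcome | exposed) = 472/1117 = 0.42256
p₀ = P(outcome | unexposed) = 1039/3746 = 0.27736
Under exogeneity and monotonicity, PS = (p₁ − p₀) / (1 − p₀).
PS = (0.42256 − 0.27736) / (1 − 0.27736) = 0.1452 / 0.72264 ≈ 0.2009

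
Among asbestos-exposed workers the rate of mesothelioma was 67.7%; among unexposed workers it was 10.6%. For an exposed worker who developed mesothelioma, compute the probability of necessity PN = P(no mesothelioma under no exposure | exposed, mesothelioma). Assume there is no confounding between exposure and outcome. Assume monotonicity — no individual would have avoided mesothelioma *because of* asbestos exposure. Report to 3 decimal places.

PN ≈ 0.843

p₁ = 0.677, p₀ = 0.106.
Under exogeneity and monotonicity, PN = (p₁ − p₀) / p₁.
PN = (0.677 − 0.106) / 0.677 = 0.571 / 0.677 ≈ 0.8434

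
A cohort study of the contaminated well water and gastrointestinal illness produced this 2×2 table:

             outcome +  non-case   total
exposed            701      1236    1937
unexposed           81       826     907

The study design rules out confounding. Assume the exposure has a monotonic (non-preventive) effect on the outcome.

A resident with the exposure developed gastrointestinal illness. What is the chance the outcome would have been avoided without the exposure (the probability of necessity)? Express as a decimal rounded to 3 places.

p₁ = P(outcome | exposed) = 701/1937 = 0.3619
p₀ = P(outcome | unexposed) = 81/907 = 0.089305
Under exogeneity and monotonicity, PN = (p₁ − p₀) / p₁.
PN = (0.3619 − 0.089305) / 0.3619 = 0.27259 / 0.3619 ≈ 0.7532

PN ≈ 0.753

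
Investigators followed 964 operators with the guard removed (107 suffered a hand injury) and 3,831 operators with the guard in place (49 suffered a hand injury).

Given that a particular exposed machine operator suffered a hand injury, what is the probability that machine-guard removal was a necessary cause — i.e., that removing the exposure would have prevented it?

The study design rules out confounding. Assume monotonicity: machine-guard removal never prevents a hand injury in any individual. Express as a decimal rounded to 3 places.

PN ≈ 0.885

p₁ = P(outcome | exposed) = 107/964 = 0.111
p₀ = P(outcome | unexposed) = 49/3831 = 0.01279
Under exogeneity and monotonicity, PN = (p₁ − p₀) / p₁.
PN = (0.111 − 0.01279) / 0.111 = 0.098205 / 0.111 ≈ 0.8848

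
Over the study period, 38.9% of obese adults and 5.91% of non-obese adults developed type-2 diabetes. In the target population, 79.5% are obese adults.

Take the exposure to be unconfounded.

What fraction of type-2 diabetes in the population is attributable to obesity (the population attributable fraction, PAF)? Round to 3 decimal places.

PAF ≈ 0.816

p₁ = 0.389, p₀ = 0.0591.
Overall risk P(Y=1) = π·p₁ + (1−π)·p₀ = 0.795×0.389 + 0.205×0.0591 = 0.32137.
Under exogeneity, PAF = [P(Y=1) − p₀] / P(Y=1).
PAF = (0.32137 − 0.0591) / 0.32137 ≈ 0.8161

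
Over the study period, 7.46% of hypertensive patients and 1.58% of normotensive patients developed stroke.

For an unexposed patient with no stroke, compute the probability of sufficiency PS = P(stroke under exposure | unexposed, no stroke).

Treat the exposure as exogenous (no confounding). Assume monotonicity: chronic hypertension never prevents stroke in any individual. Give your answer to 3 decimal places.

p₁ = 0.0746, p₀ = 0.0158.
Under exogeneity and monotonicity, PS = (p₁ − p₀) / (1 − p₀).
PS = (0.0746 − 0.0158) / (1 − 0.0158) = 0.0588 / 0.9842 ≈ 0.0597

PS ≈ 0.060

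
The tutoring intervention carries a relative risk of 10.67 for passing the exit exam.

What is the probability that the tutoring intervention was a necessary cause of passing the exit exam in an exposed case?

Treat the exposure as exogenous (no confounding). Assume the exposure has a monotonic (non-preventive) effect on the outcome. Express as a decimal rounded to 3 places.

PN ≈ 0.906

Under exogeneity and monotonicity, PN = (RR − 1) / RR = 1 − 1/RR.
PN = (10.67 − 1) / 10.67 = 9.67 / 10.67 ≈ 0.9063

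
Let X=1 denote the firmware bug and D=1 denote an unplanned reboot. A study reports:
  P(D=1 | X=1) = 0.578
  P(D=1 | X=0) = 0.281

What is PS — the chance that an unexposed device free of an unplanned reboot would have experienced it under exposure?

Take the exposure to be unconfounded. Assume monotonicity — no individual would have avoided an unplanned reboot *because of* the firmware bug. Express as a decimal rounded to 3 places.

PS ≈ 0.413

Let p₁ = 0.578, p₀ = 0.281.
Under exogeneity and monotonicity, PS = (p₁ − p₀) / (1 − p₀).
PS = (0.578 − 0.281) / (1 − 0.281) = 0.297 / 0.719 ≈ 0.4131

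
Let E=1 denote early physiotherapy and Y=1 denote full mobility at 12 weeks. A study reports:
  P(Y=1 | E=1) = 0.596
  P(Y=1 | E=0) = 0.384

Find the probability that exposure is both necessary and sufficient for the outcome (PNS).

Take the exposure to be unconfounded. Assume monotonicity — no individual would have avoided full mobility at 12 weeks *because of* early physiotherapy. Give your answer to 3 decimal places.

PNS ≈ 0.212

Let p₁ = 0.596, p₀ = 0.384.
Under exogeneity and monotonicity, PNS = p₁ − p₀.
PNS = 0.596 − 0.384 = 0.212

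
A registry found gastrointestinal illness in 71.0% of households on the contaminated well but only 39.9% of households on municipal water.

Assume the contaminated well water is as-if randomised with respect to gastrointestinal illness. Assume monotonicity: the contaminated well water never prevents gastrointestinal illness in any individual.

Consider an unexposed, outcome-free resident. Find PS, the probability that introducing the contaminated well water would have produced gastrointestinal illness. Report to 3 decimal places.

p₁ = 0.71, p₀ = 0.399.
Under exogeneity and monotonicity, PS = (p₁ − p₀) / (1 − p₀).
PS = (0.71 − 0.399) / (1 − 0.399) = 0.311 / 0.601 ≈ 0.5175

PS ≈ 0.517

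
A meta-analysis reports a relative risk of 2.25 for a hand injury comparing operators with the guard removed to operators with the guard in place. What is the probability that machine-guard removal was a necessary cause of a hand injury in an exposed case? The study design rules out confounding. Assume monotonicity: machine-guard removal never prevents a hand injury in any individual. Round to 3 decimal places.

Under exogeneity and monotonicity, PN = (RR − 1) / RR = 1 − 1/RR.
PN = (2.25 − 1) / 2.25 = 1.25 / 2.25 ≈ 0.5556

PN ≈ 0.556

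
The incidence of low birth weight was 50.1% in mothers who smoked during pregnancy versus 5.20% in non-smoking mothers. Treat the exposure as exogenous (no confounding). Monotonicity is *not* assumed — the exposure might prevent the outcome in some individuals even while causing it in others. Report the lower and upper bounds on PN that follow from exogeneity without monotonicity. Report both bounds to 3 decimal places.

0.896 ≤ PN ≤ 1.000

p₁ = 0.501, p₀ = 0.052.
Under exogeneity alone the bounds on PN are max{0,(p₁−p₀)/p₁} ≤ PN ≤ min{1,(1−p₀)/p₁}.
  lower = (p₁ − p₀)/p₁ = 0.449 / 0.501 ≈ 0.8962
  upper = min{1, (1 − p₀)/p₁} = 0.948 / 0.501 ≈ 1.8922 → capped at 1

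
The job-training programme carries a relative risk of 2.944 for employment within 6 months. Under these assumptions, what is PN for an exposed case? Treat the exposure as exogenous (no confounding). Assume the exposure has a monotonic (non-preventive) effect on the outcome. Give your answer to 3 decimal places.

Under exogeneity and monotonicity, PN = (RR − 1) / RR = 1 − 1/RR.
PN = (2.944 − 1) / 2.944 = 1.944 / 2.944 ≈ 0.6603

PN ≈ 0.660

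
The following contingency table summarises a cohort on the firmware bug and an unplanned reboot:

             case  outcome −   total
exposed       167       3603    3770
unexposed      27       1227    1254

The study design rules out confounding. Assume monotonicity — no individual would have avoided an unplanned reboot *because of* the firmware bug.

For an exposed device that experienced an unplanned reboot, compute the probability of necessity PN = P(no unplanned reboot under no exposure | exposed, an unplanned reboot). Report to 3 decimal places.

p₁ = P(outcome | exposed) = 167/3770 = 0.044297
p₀ = P(outcome | unexposed) = 27/1254 = 0.021531
Under exogeneity and monotonicity, PN = (p₁ − p₀)/p₁.
PN = (0.044297 − 0.021531) / 0.044297 ≈ 0.5139

PN ≈ 0.514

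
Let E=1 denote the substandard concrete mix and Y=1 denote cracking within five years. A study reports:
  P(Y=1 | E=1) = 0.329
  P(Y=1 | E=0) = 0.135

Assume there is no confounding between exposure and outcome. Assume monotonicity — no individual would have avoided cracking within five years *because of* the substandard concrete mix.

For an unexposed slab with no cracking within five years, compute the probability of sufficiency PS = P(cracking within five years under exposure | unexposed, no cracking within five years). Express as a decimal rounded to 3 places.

Let p₁ = 0.329, p₀ = 0.135.
Under exogeneity and monotonicity, PS = (p₁ − p₀) / (1 − p₀).
PS = (0.329 − 0.135) / (1 − 0.135) = 0.194 / 0.865 ≈ 0.2243

PS ≈ 0.224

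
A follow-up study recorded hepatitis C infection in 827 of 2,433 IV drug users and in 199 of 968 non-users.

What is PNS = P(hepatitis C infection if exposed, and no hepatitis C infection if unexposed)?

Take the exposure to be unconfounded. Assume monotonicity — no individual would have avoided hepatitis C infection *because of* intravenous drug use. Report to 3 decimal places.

PNS ≈ 0.134

p₁ = P(outcome | exposed) = 827/2433 = 0.33991
p₀ = P(outcome | unexposed) = 199/968 = 0.20558
Under exogeneity and monotonicity, PNS = p₁ − p₀.
PNS = 0.33991 − 0.20558 = 0.13433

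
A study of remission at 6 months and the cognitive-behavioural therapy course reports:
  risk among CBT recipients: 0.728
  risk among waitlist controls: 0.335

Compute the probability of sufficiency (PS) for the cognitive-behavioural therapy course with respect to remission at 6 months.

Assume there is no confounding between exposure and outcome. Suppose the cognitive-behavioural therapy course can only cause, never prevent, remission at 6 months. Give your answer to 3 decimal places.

Let p₁ = 0.728, p₀ = 0.335.
Under exogeneity and monotonicity, PS = (p₁ − p₀) / (1 − p₀).
PS = (0.728 − 0.335) / (1 − 0.335) = 0.393 / 0.665 ≈ 0.5910

PS ≈ 0.591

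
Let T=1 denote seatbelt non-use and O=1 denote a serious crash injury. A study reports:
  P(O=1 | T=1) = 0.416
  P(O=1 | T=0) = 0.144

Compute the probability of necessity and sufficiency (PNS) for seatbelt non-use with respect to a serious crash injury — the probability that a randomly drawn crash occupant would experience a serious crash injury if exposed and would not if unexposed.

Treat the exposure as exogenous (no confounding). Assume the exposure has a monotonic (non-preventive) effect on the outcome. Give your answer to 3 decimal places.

PNS ≈ 0.272

Let p₁ = 0.416, p₀ = 0.144.
Under exogeneity and monotonicity, PNS = p₁ − p₀.
PNS = 0.416 − 0.144 = 0.272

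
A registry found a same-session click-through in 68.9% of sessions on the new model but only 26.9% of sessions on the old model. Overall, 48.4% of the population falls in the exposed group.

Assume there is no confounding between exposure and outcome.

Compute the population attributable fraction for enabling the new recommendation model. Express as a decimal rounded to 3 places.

PAF ≈ 0.430

p₁ = 0.689, p₀ = 0.269.
Overall risk P(Y=1) = π·p₁ + (1−π)·p₀ = 0.484×0.689 + 0.516×0.269 = 0.47228.
Under exogeneity, PAF = [P(Y=1) − p₀] / P(Y=1).
PAF = (0.47228 − 0.269) / 0.47228 ≈ 0.4304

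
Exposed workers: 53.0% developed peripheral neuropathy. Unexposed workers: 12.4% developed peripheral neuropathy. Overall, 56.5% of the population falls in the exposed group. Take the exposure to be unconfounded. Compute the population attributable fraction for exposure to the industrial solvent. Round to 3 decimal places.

p₁ = 0.53, p₀ = 0.124.
Overall risk P(Y=1) = π·p₁ + (1−π)·p₀ = 0.565×0.53 + 0.435×0.124 = 0.35339.
Under exogeneity, PAF = [P(Y=1) − p₀] / P(Y=1).
PAF = (0.35339 − 0.124) / 0.35339 ≈ 0.6491

PAF ≈ 0.649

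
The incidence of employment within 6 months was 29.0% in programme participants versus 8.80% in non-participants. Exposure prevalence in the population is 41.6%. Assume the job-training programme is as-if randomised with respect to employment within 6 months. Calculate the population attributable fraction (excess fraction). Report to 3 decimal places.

PAF ≈ 0.488

p₁ = 0.29, p₀ = 0.088.
Overall risk P(Y=1) = π·p₁ + (1−π)·p₀ = 0.416×0.29 + 0.584×0.088 = 0.17203.
Under exogeneity, PAF = [P(Y=1) − p₀] / P(Y=1).
PAF = (0.17203 − 0.088) / 0.17203 ≈ 0.4885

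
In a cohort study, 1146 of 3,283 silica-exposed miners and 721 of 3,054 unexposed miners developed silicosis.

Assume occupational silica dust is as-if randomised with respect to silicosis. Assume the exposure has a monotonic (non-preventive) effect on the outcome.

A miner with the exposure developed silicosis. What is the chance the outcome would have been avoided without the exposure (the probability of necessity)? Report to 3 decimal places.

p₁ = P(outcome | exposed) = 1146/3283 = 0.34907
p₀ = P(outcome | unexposed) = 721/3054 = 0.23608
Under exogeneity and monotonicity, PN = (p₁ − p₀) / p₁.
PN = (0.34907 − 0.23608) / 0.34907 = 0.11299 / 0.34907 ≈ 0.3237

PN ≈ 0.324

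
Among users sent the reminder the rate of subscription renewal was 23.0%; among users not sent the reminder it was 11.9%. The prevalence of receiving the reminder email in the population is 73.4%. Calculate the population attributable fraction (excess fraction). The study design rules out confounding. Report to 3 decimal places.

PAF ≈ 0.406

p₁ = 0.23, p₀ = 0.119.
Overall risk P(Y=1) = π·p₁ + (1−π)·p₀ = 0.734×0.23 + 0.266×0.119 = 0.20047.
Under exogeneity, PAF = [P(Y=1) − p₀] / P(Y=1).
PAF = (0.20047 − 0.119) / 0.20047 ≈ 0.4064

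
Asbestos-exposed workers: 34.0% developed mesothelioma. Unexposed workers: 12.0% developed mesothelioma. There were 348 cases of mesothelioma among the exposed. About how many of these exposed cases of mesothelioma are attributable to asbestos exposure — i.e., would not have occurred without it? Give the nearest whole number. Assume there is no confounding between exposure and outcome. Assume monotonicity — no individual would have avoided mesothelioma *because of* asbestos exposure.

about 225 cases

p₁ = 0.34, p₀ = 0.12.
PN = (p₁ − p₀)/p₁ = (0.34 − 0.12) / 0.34 ≈ 0.64706.
Attributable cases ≈ PN × (exposed cases) = 0.64706 × 348 ≈ 225.18.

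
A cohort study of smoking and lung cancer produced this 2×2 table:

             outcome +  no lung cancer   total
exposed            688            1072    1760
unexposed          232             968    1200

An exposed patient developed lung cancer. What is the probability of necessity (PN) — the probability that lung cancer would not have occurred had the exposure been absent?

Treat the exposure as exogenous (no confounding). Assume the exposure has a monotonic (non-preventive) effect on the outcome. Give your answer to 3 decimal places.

PN ≈ 0.505

p₁ = P(outcome | exposed) = 688/1760 = 0.39091
p₀ = P(outcome | unexposed) = 232/1200 = 0.19333
Under exogeneity and monotonicity, PN = (p₁ − p₀)/p₁.
PN = (0.39091 − 0.19333) / 0.39091 ≈ 0.5054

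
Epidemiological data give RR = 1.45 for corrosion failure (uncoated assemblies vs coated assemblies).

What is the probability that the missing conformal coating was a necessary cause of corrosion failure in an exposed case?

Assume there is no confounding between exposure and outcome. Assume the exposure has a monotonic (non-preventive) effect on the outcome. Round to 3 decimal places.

PN ≈ 0.310

Under exogeneity and monotonicity, PN = (RR − 1) / RR = 1 − 1/RR.
PN = (1.45 − 1) / 1.45 = 0.45 / 1.45 ≈ 0.3103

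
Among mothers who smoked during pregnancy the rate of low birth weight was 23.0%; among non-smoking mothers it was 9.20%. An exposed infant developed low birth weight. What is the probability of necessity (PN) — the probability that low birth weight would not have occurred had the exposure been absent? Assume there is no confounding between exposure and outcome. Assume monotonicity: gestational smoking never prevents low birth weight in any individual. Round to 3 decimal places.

p₁ = 0.23, p₀ = 0.092.
Under exogeneity and monotonicity, PN = (p₁ − p₀) / p₁.
PN = (0.23 − 0.092) / 0.23 = 0.138 / 0.23 ≈ 0.6000

PN ≈ 0.600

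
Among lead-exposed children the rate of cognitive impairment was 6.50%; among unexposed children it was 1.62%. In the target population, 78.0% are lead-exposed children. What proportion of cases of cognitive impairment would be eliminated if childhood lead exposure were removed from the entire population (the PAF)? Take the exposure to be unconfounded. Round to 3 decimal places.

p₁ = 0.065, p₀ = 0.0162.
Overall risk P(Y=1) = π·p₁ + (1−π)·p₀ = 0.78×0.065 + 0.22×0.0162 = 0.054264.
Under exogeneity, PAF = [P(Y=1) − p₀] / P(Y=1).
PAF = (0.054264 − 0.0162) / 0.054264 ≈ 0.7015

PAF ≈ 0.701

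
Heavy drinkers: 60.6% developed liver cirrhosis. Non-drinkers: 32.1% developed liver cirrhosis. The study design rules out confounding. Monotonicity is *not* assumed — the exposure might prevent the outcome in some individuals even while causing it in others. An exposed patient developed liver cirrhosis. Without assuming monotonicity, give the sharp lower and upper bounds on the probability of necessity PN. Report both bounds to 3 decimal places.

p₁ = 0.606, p₀ = 0.321.
Under exogeneity alone the bounds on PN are max{0,(p₁−p₀)/p₁} ≤ PN ≤ min{1,(1−p₀)/p₁}.
  lower = (p₁ − p₀)/p₁ = 0.285 / 0.606 ≈ 0.4703
  upper = min{1, (1 − p₀)/p₁} = 0.679 / 0.606 ≈ 1.1205 → capped at 1

0.470 ≤ PN ≤ 1.000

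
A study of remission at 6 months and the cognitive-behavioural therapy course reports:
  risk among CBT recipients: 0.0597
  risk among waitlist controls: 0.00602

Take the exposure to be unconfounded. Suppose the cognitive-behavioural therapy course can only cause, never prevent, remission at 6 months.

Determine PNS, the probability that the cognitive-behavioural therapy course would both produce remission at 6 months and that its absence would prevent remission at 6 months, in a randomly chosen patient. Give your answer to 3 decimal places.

PNS ≈ 0.054

Let p₁ = 0.0597, p₀ = 0.00602.
Under exogeneity and monotonicity, PNS = p₁ − p₀.
PNS = 0.0597 − 0.00602 = 0.05368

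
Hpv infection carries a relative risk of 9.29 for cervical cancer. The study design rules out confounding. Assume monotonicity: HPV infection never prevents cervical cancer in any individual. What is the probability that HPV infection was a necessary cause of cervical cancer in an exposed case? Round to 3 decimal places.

Under exogeneity and monotonicity, PN = (RR − 1) / RR = 1 − 1/RR.
PN = (9.29 − 1) / 9.29 = 8.29 / 9.29 ≈ 0.8924

PN ≈ 0.892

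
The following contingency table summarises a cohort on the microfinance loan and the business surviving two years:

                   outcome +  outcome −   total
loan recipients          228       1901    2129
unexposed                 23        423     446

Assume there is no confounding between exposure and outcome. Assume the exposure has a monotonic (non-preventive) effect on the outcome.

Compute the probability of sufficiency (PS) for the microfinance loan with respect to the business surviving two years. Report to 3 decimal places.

p₁ = P(outcome | exposed) = 228/2129 = 0.10709
p₀ = P(outcome | unexposed) = 23/446 = 0.05157
Under exogeneity and monotonicity, PS = (p₁ − p₀) / (1 − p₀).
PS = (0.10709 − 0.05157) / (1 − 0.05157) = 0.055523 / 0.94843 ≈ 0.0585

PS ≈ 0.059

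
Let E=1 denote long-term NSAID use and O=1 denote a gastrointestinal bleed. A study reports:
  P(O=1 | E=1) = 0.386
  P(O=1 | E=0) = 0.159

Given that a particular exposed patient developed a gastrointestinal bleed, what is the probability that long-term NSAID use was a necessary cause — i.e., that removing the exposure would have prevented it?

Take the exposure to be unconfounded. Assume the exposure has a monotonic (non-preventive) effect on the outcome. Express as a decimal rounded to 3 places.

PN ≈ 0.588

Let p₁ = 0.386, p₀ = 0.159.
Under exogeneity and monotonicity, PN = (p₁ − p₀) / p₁.
PN = (0.386 − 0.159) / 0.386 = 0.227 / 0.386 ≈ 0.5881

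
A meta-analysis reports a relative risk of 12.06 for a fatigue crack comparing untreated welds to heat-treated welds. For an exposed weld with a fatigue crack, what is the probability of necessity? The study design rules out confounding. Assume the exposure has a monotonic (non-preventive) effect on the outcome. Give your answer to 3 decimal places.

Under exogeneity and monotonicity, PN = (RR − 1) / RR = 1 − 1/RR.
PN = (12.06 − 1) / 12.06 = 11.06 / 12.06 ≈ 0.9171

PN ≈ 0.917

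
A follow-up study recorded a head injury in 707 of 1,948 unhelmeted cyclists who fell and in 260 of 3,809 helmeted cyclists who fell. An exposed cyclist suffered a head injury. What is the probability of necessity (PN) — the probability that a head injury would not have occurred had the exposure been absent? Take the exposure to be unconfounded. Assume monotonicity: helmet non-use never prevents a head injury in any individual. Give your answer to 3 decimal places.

p₁ = P(outcome | exposed) = 707/1948 = 0.36294
p₀ = P(outcome | unexposed) = 260/3809 = 0.068259
Under exogeneity and monotonicity, PN = (p₁ − p₀) / p₁.
PN = (0.36294 − 0.068259) / 0.36294 = 0.29468 / 0.36294 ≈ 0.8119

PN ≈ 0.812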